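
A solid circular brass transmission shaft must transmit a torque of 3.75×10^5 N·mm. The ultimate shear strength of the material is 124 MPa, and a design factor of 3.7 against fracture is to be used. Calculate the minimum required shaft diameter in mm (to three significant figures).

d = 38.5 mm

Allowable shear stress τ_allow = 124/3.7 = 33.51 MPa.
For a solid shaft τ = 16T/(πd³), so d³ = 16T/(π τ_allow) = 16×375000/(π×33.51) = 56990 mm³.
d = (56990)^(1/3) = 38.48 mm.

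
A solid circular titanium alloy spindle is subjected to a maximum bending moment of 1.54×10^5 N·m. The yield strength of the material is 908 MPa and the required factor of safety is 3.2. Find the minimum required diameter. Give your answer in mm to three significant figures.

d = 177 mm

σ_allow = 908/3.2 = 283.8 MPa.
For a solid circular section σ = 32M/(πd³), so d³ = 32M/(π σ_allow) = 32×1.5400×10^8/(π×283.8) = 5.528×10^6 mm³.
d = 176.8 mm.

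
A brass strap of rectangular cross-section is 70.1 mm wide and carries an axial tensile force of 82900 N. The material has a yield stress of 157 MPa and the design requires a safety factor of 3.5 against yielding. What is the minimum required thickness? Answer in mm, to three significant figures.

σ_allow = 157/3.5 = 44.86 MPa.
Required area A = F/σ_allow = 82900/44.86 = 1848 mm².
t = A/w = 1848/70.1 = 26.36 mm.

t = 26.4 mm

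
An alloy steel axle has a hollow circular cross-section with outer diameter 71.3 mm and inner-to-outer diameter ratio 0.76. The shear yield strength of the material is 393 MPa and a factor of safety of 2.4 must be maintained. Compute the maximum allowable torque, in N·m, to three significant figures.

T_allow = 7770 N·m

τ_allow = 393/2.4 = 163.8 MPa.
For a hollow shaft T_allow = τ_allow·πd_o³(1−k⁴)/16 with 1−k⁴ = 0.6664, so πd_o³(1−k⁴)/16 = 47430 mm³.
T_allow = 163.8×47430 = 7.766×10^6 N·mm = 7766 N·m.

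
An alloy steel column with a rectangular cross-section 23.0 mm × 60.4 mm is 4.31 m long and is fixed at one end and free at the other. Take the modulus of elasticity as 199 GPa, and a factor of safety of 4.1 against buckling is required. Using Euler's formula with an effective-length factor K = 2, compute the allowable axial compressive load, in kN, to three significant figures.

P_allow = 0.395 kN

Buckling occurs about the weak axis: I_min = h·b³/12 = 60.4×23.0³/12 = 61240 mm⁴ (b = 23.0 mm is the smaller dimension).
Effective length L_e = KL = 2×4.31 m = 8620 mm.
Euler critical load P_cr = π²EI/L_e² = π²×199000×61240/8620² = 1619 N.
P_allow = P_cr/n = 1619/4.1 = 394.8 N.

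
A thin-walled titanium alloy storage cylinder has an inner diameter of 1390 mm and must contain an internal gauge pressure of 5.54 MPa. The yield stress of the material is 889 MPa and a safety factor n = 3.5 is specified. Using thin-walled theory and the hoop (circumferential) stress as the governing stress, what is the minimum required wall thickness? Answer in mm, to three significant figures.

σ_allow = 889/3.5 = 254.0 MPa.
Hoop stress σ_h = pD/(2t), so t = pD/(2σ_allow) = 5.54×1390/(2×254.0) = 15.16 mm.

t = 15.2 mm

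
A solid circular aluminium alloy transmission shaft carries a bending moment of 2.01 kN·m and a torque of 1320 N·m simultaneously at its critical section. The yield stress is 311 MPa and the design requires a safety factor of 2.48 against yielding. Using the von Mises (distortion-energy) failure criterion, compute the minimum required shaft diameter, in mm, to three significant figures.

d = 57.3 mm

σ_allow = σ_y/n = 311/2.48 = 125.4 MPa.
For a solid shaft σ_b = 32M/(πd³) and τ = 16T/(πd³), so the von Mises stress is σ' = (16/πd³)·√(4M²+3T²).
√(4M²+3T²) = √(4×(2.010×10^6)² + 3×(1.320×10^6)²) = 4.625×10^6 N·mm.
d³ = 16×4.625×10^6/(π×125.4) = 187800 mm³.
d = 57.27 mm.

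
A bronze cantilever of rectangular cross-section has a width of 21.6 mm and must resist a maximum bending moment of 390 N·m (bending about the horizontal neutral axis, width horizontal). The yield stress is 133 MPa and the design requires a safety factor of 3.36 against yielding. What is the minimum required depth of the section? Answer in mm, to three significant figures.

σ_allow = 133/3.36 = 39.58 MPa.
For a rectangular section σ = 6M/(bh²), so h² = 6M/(b σ_allow) = 6×390000/(21.6×39.58) = 2737 mm².
h = 52.31 mm.

h = 52.3 mm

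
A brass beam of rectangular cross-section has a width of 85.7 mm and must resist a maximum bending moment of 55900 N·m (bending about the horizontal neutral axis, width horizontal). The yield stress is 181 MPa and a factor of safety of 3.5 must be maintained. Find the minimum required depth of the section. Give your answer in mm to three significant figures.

σ_allow = 181/3.5 = 51.71 MPa.
For a rectangular section σ = 6M/(bh²), so h² = 6M/(b σ_allow) = 6×5.5900×10^7/(85.7×51.71) = 75680 mm².
h = 275.1 mm.

h = 275 mm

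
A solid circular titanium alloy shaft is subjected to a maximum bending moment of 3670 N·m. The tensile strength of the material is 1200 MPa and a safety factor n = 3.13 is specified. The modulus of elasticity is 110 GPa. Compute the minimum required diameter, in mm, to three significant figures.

d = 46.0 mm

σ_allow = 1200/3.13 = 383.4 MPa.
For a solid circular section σ = 32M/(πd³), so d³ = 32M/(π σ_allow) = 32×3670000/(π×383.4) = 97510 mm³.
d = 46.03 mm.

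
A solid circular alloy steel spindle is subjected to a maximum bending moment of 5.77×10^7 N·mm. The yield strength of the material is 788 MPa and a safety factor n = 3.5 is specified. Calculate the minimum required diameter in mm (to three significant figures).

d = 138 mm

σ_allow = 788/3.5 = 225.1 MPa.
For a solid circular section σ = 32M/(πd³), so d³ = 32M/(π σ_allow) = 32×5.7700×10^7/(π×225.1) = 2.610×10^6 mm³.
d = 137.7 mm.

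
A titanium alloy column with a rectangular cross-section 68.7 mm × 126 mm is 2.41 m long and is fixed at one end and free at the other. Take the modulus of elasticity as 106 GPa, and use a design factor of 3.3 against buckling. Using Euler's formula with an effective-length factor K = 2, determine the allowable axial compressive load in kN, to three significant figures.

P_allow = 46.5 kN

Buckling occurs about the weak axis: I_min = h·b³/12 = 126×68.7³/12 = 3.405×10^6 mm⁴ (b = 68.7 mm is the smaller dimension).
Effective length L_e = KL = 2×2.41 m = 4820 mm.
Euler critical load P_cr = π²EI/L_e² = π²×106000×3.405×10^6/4820² = 153300 N.
P_allow = P_cr/n = 153300/3.3 = 46460 N.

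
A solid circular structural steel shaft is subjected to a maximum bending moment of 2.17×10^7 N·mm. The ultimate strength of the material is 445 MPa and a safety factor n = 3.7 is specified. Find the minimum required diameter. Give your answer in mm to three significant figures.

σ_allow = 445/3.7 = 120.3 MPa.
For a solid circular section σ = 32M/(πd³), so d³ = 32M/(π σ_allow) = 32×2.1700×10^7/(π×120.3) = 1.838×10^6 mm³.
d = 122.5 mm.

d = 122 mm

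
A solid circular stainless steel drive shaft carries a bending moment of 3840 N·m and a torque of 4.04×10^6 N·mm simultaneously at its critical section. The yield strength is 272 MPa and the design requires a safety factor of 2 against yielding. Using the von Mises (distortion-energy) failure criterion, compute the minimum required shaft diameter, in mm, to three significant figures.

d = 73.0 mm

σ_allow = σ_y/n = 272/2 = 136.0 MPa.
For a solid shaft σ_b = 32M/(πd³) and τ = 16T/(πd³), so the von Mises stress is σ' = (16/πd³)·√(4M²+3T²).
√(4M²+3T²) = √(4×(3.840×10^6)² + 3×(4.040×10^6)²) = 1.039×10^7 N·mm.
d³ = 16×1.039×10^7/(π×136.0) = 389100 mm³.
d = 73.00 mm.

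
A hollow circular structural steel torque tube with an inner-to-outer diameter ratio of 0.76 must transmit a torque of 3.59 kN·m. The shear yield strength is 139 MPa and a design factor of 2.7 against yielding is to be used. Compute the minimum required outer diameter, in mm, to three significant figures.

τ_allow = 139/2.7 = 51.48 MPa.
For a hollow shaft τ = 16T/[πd_o³(1−k⁴)] with k = 0.76, so 1−k⁴ = 0.6664.
d_o³ = 16T/[π τ_allow (1−k⁴)] = 16×3590000/(π×51.48×0.6664) = 533000 mm³.
d_o = 81.08 mm.

d_o = 81.1 mm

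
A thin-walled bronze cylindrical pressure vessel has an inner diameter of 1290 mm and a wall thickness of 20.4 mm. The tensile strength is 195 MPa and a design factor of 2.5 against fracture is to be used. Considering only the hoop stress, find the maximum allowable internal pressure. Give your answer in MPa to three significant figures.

p_allow = 2.47 MPa

σ_allow = 195/2.5 = 78.00 MPa.
σ_h = pD/(2t) → p_allow = 2σ_allow t/D = 2×78.00×20.4/1290 = 2.467 MPa.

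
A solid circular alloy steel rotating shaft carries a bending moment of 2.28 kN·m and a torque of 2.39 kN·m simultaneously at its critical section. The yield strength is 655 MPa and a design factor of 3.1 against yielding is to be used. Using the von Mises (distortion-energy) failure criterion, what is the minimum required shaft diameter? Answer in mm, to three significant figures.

σ_allow = σ_y/n = 655/3.1 = 211.3 MPa.
For a solid shaft σ_b = 32M/(πd³) and τ = 16T/(πd³), so the von Mises stress is σ' = (16/πd³)·√(4M²+3T²).
√(4M²+3T²) = √(4×(2.280×10^6)² + 3×(2.390×10^6)²) = 6.159×10^6 N·mm.
d³ = 16×6.159×10^6/(π×211.3) = 148500 mm³.
d = 52.95 mm.

d = 52.9 mm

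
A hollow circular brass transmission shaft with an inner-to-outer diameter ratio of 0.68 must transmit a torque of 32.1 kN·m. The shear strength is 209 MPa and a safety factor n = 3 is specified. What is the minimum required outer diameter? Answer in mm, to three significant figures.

d_o = 144 mm

τ_allow = 209/3 = 69.67 MPa.
For a hollow shaft τ = 16T/[πd_o³(1−k⁴)] with k = 0.68, so 1−k⁴ = 0.7862.
d_o³ = 16T/[π τ_allow (1−k⁴)] = 16×3.2100×10^7/(π×69.67×0.7862) = 2.985×10^6 mm³.
d_o = 144.0 mm.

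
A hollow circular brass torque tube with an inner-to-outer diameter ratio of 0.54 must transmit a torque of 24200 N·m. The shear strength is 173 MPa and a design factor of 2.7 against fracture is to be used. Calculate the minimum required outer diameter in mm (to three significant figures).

τ_allow = 173/2.7 = 64.07 MPa.
For a hollow shaft τ = 16T/[πd_o³(1−k⁴)] with k = 0.54, so 1−k⁴ = 0.9150.
d_o³ = 16T/[π τ_allow (1−k⁴)] = 16×2.4200×10^7/(π×64.07×0.9150) = 2.102×10^6 mm³.
d_o = 128.1 mm.

d_o = 128 mm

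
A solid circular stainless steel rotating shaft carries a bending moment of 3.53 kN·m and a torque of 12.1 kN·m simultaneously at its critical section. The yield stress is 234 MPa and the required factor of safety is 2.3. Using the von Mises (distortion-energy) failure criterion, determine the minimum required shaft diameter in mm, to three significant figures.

σ_allow = σ_y/n = 234/2.3 = 101.7 MPa.
For a solid shaft σ_b = 32M/(πd³) and τ = 16T/(πd³), so the von Mises stress is σ' = (16/πd³)·√(4M²+3T²).
√(4M²+3T²) = √(4×(3.530×10^6)² + 3×(1.210×10^7)²) = 2.212×10^7 N·mm.
d³ = 16×2.212×10^7/(π×101.7) = 1.107×10^6 mm³.
d = 103.4 mm.

d = 103 mm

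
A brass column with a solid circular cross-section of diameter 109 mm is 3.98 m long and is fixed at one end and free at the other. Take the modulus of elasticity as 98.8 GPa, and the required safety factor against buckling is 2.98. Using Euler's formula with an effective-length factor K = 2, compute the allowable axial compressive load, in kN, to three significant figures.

I = πd⁴/64 = π×109⁴/64 = 6.929×10^6 mm⁴.
Effective length L_e = KL = 2×3.98 m = 7960 mm.
Euler critical load P_cr = π²EI/L_e² = π²×98800×6.929×10^6/7960² = 106600 N.
P_allow = P_cr/n = 106600/2.98 = 35780 N.

P_allow = 35.8 kN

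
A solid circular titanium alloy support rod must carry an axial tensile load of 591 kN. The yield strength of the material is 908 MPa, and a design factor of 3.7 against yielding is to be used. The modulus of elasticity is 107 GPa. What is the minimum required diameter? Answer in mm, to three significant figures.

d = 55.4 mm

Allowable stress σ_allow = 908/3.7 = 245.4 MPa.
Required area A = F/σ_allow = 591000/245.4 = 2408 mm².
A = πd²/4 → d = √(4A/π) = 55.37 mm.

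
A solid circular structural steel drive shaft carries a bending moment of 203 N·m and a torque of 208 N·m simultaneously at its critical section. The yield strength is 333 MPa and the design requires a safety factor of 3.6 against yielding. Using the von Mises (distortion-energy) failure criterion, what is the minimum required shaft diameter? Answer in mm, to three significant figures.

σ_allow = σ_y/n = 333/3.6 = 92.50 MPa.
For a solid shaft σ_b = 32M/(πd³) and τ = 16T/(πd³), so the von Mises stress is σ' = (16/πd³)·√(4M²+3T²).
√(4M²+3T²) = √(4×(203000)² + 3×(208000)²) = 542800 N·mm.
d³ = 16×542800/(π×92.50) = 29890 mm³.
d = 31.03 mm.

d = 31.0 mm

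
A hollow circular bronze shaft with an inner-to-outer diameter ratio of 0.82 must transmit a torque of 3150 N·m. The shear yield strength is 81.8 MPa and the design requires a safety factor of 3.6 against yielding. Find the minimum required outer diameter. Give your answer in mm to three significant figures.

d_o = 109 mm

τ_allow = 81.8/3.6 = 22.72 MPa.
For a hollow shaft τ = 16T/[πd_o³(1−k⁴)] with k = 0.82, so 1−k⁴ = 0.5479.
d_o³ = 16T/[π τ_allow (1−k⁴)] = 16×3150000/(π×22.72×0.5479) = 1.289×10^6 mm³.
d_o = 108.8 mm.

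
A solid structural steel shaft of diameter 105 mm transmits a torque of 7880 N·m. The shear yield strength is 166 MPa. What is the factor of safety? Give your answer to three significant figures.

τ = 16T/(πd³) = 16×7880000/(π×105³) = 34.67 MPa.
n = τ_limit/τ = 166/34.67 = 4.788.

n = 4.79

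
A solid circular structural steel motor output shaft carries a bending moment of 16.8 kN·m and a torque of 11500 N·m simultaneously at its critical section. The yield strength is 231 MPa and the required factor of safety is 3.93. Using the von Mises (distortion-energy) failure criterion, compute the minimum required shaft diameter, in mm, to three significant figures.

d = 150 mm

σ_allow = σ_y/n = 231/3.93 = 58.78 MPa.
For a solid shaft σ_b = 32M/(πd³) and τ = 16T/(πd³), so the von Mises stress is σ' = (16/πd³)·√(4M²+3T²).
√(4M²+3T²) = √(4×(1.680×10^7)² + 3×(1.150×10^7)²) = 3.906×10^7 N·mm.
d³ = 16×3.906×10^7/(π×58.78) = 3.384×10^6 mm³.
d = 150.1 mm.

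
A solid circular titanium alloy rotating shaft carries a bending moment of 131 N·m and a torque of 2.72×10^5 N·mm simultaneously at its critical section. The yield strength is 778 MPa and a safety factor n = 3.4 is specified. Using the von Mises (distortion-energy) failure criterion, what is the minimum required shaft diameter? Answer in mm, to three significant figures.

σ_allow = σ_y/n = 778/3.4 = 228.8 MPa.
For a solid shaft σ_b = 32M/(πd³) and τ = 16T/(πd³), so the von Mises stress is σ' = (16/πd³)·√(4M²+3T²).
√(4M²+3T²) = √(4×(131000)² + 3×(272000)²) = 539100 N·mm.
d³ = 16×539100/(π×228.8) = 12000 mm³.
d = 22.89 mm.

d = 22.9 mm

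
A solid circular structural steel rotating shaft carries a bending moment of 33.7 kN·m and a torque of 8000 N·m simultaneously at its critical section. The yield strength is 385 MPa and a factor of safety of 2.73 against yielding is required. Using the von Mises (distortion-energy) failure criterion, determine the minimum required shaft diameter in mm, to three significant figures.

d = 135 mm

σ_allow = σ_y/n = 385/2.73 = 141.0 MPa.
For a solid shaft σ_b = 32M/(πd³) and τ = 16T/(πd³), so the von Mises stress is σ' = (16/πd³)·√(4M²+3T²).
√(4M²+3T²) = √(4×(3.370×10^7)² + 3×(8.000×10^6)²) = 6.881×10^7 N·mm.
d³ = 16×6.881×10^7/(π×141.0) = 2.485×10^6 mm³.
d = 135.4 mm.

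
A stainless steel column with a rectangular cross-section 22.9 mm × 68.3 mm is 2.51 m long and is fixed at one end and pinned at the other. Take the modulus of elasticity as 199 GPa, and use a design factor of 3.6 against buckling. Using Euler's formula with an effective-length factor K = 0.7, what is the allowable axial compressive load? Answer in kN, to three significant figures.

P_allow = 12.1 kN

Buckling occurs about the weak axis: I_min = h·b³/12 = 68.3×22.9³/12 = 68350 mm⁴ (b = 22.9 mm is the smaller dimension).
Effective length L_e = KL = 0.7×2.51 m = 1757 mm.
Euler critical load P_cr = π²EI/L_e² = π²×199000×68350/1757² = 43490 N.
P_allow = P_cr/n = 43490/3.6 = 12080 N.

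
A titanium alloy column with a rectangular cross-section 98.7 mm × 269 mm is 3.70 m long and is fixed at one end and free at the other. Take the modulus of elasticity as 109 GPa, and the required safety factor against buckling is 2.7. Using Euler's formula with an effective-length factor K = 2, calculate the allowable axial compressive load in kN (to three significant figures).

P_allow = 157 kN

Buckling occurs about the weak axis: I_min = h·b³/12 = 269×98.7³/12 = 2.155×10^7 mm⁴ (b = 98.7 mm is the smaller dimension).
Effective length L_e = KL = 2×3.70 m = 7400 mm.
Euler critical load P_cr = π²EI/L_e² = π²×109000×2.155×10^7/7400² = 423400 N.
P_allow = P_cr/n = 423400/2.7 = 156800 N.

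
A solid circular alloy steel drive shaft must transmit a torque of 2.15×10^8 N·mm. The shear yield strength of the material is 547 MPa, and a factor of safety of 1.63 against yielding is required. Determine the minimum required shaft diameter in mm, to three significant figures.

Allowable shear stress τ_allow = 547/1.63 = 335.6 MPa.
For a solid shaft τ = 16T/(πd³), so d³ = 16T/(π τ_allow) = 16×2.1500×10^8/(π×335.6) = 3.263×10^6 mm³.
d = (3.263×10^6)^(1/3) = 148.3 mm.

d = 148 mm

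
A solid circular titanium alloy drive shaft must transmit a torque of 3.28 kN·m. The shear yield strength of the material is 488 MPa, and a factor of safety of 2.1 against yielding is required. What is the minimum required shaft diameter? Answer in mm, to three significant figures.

Allowable shear stress τ_allow = 488/2.1 = 232.4 MPa.
For a solid shaft τ = 16T/(πd³), so d³ = 16T/(π τ_allow) = 16×3280000/(π×232.4) = 71890 mm³.
d = (71890)^(1/3) = 41.58 mm.

d = 41.6 mm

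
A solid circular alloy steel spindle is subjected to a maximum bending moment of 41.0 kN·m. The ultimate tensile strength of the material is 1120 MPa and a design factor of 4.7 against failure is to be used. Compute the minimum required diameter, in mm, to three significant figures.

σ_allow = 1120/4.7 = 238.3 MPa.
For a solid circular section σ = 32M/(πd³), so d³ = 32M/(π σ_allow) = 32×4.1000×10^7/(π×238.3) = 1.753×10^6 mm³.
d = 120.6 mm.

d = 121 mm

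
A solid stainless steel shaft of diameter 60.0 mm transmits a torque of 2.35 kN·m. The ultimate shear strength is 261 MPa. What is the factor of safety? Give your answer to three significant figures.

n = 4.71

τ = 16T/(πd³) = 16×2350000/(π×60.0³) = 55.41 MPa.
n = τ_limit/τ = 261/55.41 = 4.710.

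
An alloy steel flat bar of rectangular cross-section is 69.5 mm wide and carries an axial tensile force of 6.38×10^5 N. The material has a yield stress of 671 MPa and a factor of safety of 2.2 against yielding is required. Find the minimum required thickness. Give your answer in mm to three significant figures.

σ_allow = 671/2.2 = 305.0 MPa.
Required area A = F/σ_allow = 638000/305.0 = 2092 mm².
t = A/w = 2092/69.5 = 30.10 mm.

t = 30.1 mm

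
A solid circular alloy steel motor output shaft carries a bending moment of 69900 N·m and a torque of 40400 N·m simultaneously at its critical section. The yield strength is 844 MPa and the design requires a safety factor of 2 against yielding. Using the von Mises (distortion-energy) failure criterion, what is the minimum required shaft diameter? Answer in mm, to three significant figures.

σ_allow = σ_y/n = 844/2 = 422.0 MPa.
For a solid shaft σ_b = 32M/(πd³) and τ = 16T/(πd³), so the von Mises stress is σ' = (16/πd³)·√(4M²+3T²).
√(4M²+3T²) = √(4×(6.990×10^7)² + 3×(4.040×10^7)²) = 1.563×10^8 N·mm.
d³ = 16×1.563×10^8/(π×422.0) = 1.887×10^6 mm³.
d = 123.6 mm.

d = 124 mm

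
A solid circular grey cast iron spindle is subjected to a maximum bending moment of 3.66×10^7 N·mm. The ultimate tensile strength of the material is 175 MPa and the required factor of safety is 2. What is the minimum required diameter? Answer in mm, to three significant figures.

σ_allow = 175/2 = 87.50 MPa.
For a solid circular section σ = 32M/(πd³), so d³ = 32M/(π σ_allow) = 32×3.6600×10^7/(π×87.50) = 4.261×10^6 mm³.
d = 162.1 mm.

d = 162 mm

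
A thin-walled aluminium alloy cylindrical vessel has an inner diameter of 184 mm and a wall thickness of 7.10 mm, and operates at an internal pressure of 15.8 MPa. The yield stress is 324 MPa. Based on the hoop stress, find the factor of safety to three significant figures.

n = 1.58

σ_h = pD/(2t) = 15.8×184/(2×7.10) = 204.7 MPa.
n = 324/204.7 = 1.583.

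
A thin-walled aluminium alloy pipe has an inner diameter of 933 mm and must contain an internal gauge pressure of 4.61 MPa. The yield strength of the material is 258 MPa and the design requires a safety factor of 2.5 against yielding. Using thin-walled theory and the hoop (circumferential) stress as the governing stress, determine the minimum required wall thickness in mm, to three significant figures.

σ_allow = 258/2.5 = 103.2 MPa.
Hoop stress σ_h = pD/(2t), so t = pD/(2σ_allow) = 4.61×933/(2×103.2) = 20.84 mm.

t = 20.8 mm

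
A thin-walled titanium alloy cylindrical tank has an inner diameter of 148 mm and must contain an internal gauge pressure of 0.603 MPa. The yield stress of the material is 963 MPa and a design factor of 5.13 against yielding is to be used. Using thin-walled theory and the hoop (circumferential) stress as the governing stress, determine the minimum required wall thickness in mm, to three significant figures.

t = 0.238 mm

σ_allow = 963/5.13 = 187.7 MPa.
Hoop stress σ_h = pD/(2t), so t = pD/(2σ_allow) = 0.603×148/(2×187.7) = 0.2377 mm.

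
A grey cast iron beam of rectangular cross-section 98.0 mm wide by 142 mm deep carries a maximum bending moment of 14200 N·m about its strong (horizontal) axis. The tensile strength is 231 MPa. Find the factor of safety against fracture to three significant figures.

Section modulus S = bh²/6 = 98.0×142²/6 = 329300 mm³.
σ = M/S = 1.4200×10^7/329300 = 43.12 MPa.
n = 231/43.12 = 5.358.

n = 5.36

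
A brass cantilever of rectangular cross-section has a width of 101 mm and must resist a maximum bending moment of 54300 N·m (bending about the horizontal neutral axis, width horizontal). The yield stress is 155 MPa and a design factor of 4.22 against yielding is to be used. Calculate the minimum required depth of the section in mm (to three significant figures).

h = 296 mm

σ_allow = 155/4.22 = 36.73 MPa.
For a rectangular section σ = 6M/(bh²), so h² = 6M/(b σ_allow) = 6×5.4300×10^7/(101×36.73) = 87820 mm².
h = 296.4 mm.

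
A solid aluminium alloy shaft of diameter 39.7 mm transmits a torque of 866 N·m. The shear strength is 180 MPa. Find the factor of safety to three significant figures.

τ = 16T/(πd³) = 16×866000/(π×39.7³) = 70.49 MPa.
n = τ_limit/τ = 180/70.49 = 2.554.

n = 2.55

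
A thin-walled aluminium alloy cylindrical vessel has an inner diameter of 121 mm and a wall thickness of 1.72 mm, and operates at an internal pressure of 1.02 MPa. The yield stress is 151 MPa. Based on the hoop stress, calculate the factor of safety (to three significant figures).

n = 4.21

σ_h = pD/(2t) = 1.02×121/(2×1.72) = 35.88 MPa.
n = 151/35.88 = 4.209.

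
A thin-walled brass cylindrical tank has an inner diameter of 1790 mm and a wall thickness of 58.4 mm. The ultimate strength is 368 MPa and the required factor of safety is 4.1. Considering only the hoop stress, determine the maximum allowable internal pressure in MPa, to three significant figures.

σ_allow = 368/4.1 = 89.76 MPa.
σ_h = pD/(2t) → p_allow = 2σ_allow t/D = 2×89.76×58.4/1790 = 5.857 MPa.

p_allow = 5.86 MPa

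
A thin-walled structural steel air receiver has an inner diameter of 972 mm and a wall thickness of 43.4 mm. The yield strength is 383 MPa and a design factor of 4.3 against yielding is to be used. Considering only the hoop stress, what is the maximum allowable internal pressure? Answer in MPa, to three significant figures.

p_allow = 7.95 MPa

σ_allow = 383/4.3 = 89.07 MPa.
σ_h = pD/(2t) → p_allow = 2σ_allow t/D = 2×89.07×43.4/972 = 7.954 MPa.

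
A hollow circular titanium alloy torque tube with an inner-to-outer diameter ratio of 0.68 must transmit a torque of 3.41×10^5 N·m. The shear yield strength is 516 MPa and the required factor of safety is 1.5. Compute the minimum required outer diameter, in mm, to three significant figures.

d_o = 186 mm

τ_allow = 516/1.5 = 344.0 MPa.
For a hollow shaft τ = 16T/[πd_o³(1−k⁴)] with k = 0.68, so 1−k⁴ = 0.7862.
d_o³ = 16T/[π τ_allow (1−k⁴)] = 16×3.4100×10^8/(π×344.0×0.7862) = 6.422×10^6 mm³.
d_o = 185.9 mm.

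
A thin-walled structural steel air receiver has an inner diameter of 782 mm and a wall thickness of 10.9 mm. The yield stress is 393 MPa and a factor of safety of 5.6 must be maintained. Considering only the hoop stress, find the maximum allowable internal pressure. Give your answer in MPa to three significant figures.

σ_allow = 393/5.6 = 70.18 MPa.
σ_h = pD/(2t) → p_allow = 2σ_allow t/D = 2×70.18×10.9/782 = 1.956 MPa.

p_allow = 1.96 MPa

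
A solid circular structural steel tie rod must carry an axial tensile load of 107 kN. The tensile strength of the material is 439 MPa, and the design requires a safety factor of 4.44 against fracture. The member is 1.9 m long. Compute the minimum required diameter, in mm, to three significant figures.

Allowable stress σ_allow = 439/4.44 = 98.87 MPa.
Required area A = F/σ_allow = 107000/98.87 = 1082 mm².
A = πd²/4 → d = √(4A/π) = 37.12 mm.

d = 37.1 mm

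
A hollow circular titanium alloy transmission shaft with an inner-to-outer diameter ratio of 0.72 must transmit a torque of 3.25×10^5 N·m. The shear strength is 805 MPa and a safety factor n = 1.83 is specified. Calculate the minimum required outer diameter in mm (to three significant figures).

τ_allow = 805/1.83 = 439.9 MPa.
For a hollow shaft τ = 16T/[πd_o³(1−k⁴)] with k = 0.72, so 1−k⁴ = 0.7313.
d_o³ = 16T/[π τ_allow (1−k⁴)] = 16×3.2500×10^8/(π×439.9×0.7313) = 5.146×10^6 mm³.
d_o = 172.6 mm.

d_o = 173 mm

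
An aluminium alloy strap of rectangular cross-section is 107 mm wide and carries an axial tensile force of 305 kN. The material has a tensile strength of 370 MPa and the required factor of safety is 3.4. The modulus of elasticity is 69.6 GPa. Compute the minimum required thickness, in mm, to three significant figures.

t = 26.2 mm

σ_allow = 370/3.4 = 108.8 MPa.
Required area A = F/σ_allow = 305000/108.8 = 2803 mm².
t = A/w = 2803/107 = 26.19 mm.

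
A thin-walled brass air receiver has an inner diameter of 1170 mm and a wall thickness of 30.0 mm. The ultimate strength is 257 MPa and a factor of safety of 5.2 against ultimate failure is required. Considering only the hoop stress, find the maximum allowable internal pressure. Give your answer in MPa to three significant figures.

σ_allow = 257/5.2 = 49.42 MPa.
σ_h = pD/(2t) → p_allow = 2σ_allow t/D = 2×49.42×30.0/1170 = 2.535 MPa.

p_allow = 2.53 MPa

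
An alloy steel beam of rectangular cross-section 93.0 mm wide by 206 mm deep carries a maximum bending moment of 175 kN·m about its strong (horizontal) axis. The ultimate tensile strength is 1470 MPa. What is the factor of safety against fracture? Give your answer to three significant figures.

Section modulus S = bh²/6 = 93.0×206²/6 = 657800 mm³.
σ = M/S = 1.7500×10^8/657800 = 266.1 MPa.
n = 1470/266.1 = 5.525.

n = 5.53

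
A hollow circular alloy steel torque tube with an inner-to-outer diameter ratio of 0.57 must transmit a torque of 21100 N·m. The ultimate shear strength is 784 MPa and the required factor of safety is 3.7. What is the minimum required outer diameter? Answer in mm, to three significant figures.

d_o = 82.8 mm

τ_allow = 784/3.7 = 211.9 MPa.
For a hollow shaft τ = 16T/[πd_o³(1−k⁴)] with k = 0.57, so 1−k⁴ = 0.8944.
d_o³ = 16T/[π τ_allow (1−k⁴)] = 16×2.1100×10^7/(π×211.9×0.8944) = 567000 mm³.
d_o = 82.77 mm.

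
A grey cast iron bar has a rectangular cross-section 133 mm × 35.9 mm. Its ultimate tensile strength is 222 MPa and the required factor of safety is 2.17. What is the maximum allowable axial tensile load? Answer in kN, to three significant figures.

σ_allow = 222/2.17 = 102.3 MPa.
A = 133×35.9 = 4775 mm².
F_allow = σ_allow × A = 102.3×4775 = 488500 N.

F_allow = 488 kN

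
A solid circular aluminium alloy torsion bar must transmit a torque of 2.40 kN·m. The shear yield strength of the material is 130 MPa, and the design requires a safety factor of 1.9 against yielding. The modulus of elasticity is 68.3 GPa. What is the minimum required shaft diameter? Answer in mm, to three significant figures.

Allowable shear stress τ_allow = 130/1.9 = 68.42 MPa.
For a solid shaft τ = 16T/(πd³), so d³ = 16T/(π τ_allow) = 16×2400000/(π×68.42) = 178600 mm³.
d = (178600)^(1/3) = 56.32 mm.

d = 56.3 mm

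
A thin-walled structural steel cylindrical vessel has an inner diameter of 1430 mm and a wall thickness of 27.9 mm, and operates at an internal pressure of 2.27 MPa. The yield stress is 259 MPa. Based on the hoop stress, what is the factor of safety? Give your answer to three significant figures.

σ_h = pD/(2t) = 2.27×1430/(2×27.9) = 58.17 MPa.
n = 259/58.17 = 4.452.

n = 4.45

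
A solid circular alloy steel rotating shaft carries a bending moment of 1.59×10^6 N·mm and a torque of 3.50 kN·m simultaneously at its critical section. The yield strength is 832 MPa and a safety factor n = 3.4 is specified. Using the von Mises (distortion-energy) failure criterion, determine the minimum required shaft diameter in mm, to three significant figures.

σ_allow = σ_y/n = 832/3.4 = 244.7 MPa.
For a solid shaft σ_b = 32M/(πd³) and τ = 16T/(πd³), so the von Mises stress is σ' = (16/πd³)·√(4M²+3T²).
√(4M²+3T²) = √(4×(1.590×10^6)² + 3×(3.500×10^6)²) = 6.846×10^6 N·mm.
d³ = 16×6.846×10^6/(π×244.7) = 142500 mm³.
d = 52.23 mm.

d = 52.2 mm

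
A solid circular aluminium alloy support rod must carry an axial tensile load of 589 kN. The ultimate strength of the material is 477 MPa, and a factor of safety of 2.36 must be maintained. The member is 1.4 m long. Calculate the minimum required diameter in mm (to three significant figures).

d = 60.9 mm

Allowable stress σ_allow = 477/2.36 = 202.1 MPa.
Required area A = F/σ_allow = 589000/202.1 = 2914 mm².
A = πd²/4 → d = √(4A/π) = 60.91 mm.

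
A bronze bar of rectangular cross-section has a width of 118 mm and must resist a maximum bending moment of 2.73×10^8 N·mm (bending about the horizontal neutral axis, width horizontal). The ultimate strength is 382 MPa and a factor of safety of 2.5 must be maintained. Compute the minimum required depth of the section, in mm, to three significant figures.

σ_allow = 382/2.5 = 152.8 MPa.
For a rectangular section σ = 6M/(bh²), so h² = 6M/(b σ_allow) = 6×2.7300×10^8/(118×152.8) = 90850 mm².
h = 301.4 mm.

h = 301 mm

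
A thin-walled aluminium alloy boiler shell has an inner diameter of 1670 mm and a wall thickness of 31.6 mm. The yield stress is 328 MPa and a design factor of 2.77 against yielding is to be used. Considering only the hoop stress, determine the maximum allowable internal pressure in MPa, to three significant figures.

p_allow = 4.48 MPa

σ_allow = 328/2.77 = 118.4 MPa.
σ_h = pD/(2t) → p_allow = 2σ_allow t/D = 2×118.4×31.6/1670 = 4.481 MPa.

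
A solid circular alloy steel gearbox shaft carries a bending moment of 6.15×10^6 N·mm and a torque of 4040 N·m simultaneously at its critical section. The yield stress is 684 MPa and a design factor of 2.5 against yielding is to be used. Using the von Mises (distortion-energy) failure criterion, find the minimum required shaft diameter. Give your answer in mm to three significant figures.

σ_allow = σ_y/n = 684/2.5 = 273.6 MPa.
For a solid shaft σ_b = 32M/(πd³) and τ = 16T/(πd³), so the von Mises stress is σ' = (16/πd³)·√(4M²+3T²).
√(4M²+3T²) = √(4×(6.150×10^6)² + 3×(4.040×10^6)²) = 1.415×10^7 N·mm.
d³ = 16×1.415×10^7/(π×273.6) = 263400 mm³.
d = 64.10 mm.

d = 64.1 mm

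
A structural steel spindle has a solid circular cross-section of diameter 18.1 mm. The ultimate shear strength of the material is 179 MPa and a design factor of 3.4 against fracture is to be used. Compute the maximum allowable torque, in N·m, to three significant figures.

τ_allow = 179/3.4 = 52.65 MPa.
For a solid shaft T_allow = τ_allow·πd³/16; πd³/16 = π×18.1³/16 = 1164 mm³.
T_allow = 52.65×1164 = 61300 N·mm = 61.30 N·m.

T_allow = 61.3 N·m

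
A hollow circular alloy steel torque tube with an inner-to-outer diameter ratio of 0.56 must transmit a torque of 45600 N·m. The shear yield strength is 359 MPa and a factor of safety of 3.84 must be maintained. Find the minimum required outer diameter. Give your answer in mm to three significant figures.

d_o = 140 mm

τ_allow = 359/3.84 = 93.49 MPa.
For a hollow shaft τ = 16T/[πd_o³(1−k⁴)] with k = 0.56, so 1−k⁴ = 0.9017.
d_o³ = 16T/[π τ_allow (1−k⁴)] = 16×4.5600×10^7/(π×93.49×0.9017) = 2.755×10^6 mm³.
d_o = 140.2 mm.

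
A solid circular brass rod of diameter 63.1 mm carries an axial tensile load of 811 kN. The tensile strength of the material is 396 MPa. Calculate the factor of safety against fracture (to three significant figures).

n = 1.53

A = πd²/4 = 3127 mm².
σ = F/A = 811000/3127 = 259.3 MPa.
n = 396/259.3 = 1.527.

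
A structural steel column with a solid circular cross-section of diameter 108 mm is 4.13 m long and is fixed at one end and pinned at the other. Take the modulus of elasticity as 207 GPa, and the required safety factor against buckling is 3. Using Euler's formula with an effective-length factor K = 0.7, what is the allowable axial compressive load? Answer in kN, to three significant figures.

P_allow = 544 kN

I = πd⁴/64 = π×108⁴/64 = 6.678×10^6 mm⁴.
Effective length L_e = KL = 0.7×4.13 m = 2891 mm.
Euler critical load P_cr = π²EI/L_e² = π²×207000×6.678×10^6/2891² = 1.632×10^6 N.
P_allow = P_cr/n = 1.632×10^6/3 = 544100 N.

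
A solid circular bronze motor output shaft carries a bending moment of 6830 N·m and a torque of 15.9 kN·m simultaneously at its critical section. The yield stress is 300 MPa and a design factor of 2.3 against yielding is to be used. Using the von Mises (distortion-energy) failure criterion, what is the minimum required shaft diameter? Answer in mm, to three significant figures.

σ_allow = σ_y/n = 300/2.3 = 130.4 MPa.
For a solid shaft σ_b = 32M/(πd³) and τ = 16T/(πd³), so the von Mises stress is σ' = (16/πd³)·√(4M²+3T²).
√(4M²+3T²) = √(4×(6.830×10^6)² + 3×(1.590×10^7)²) = 3.074×10^7 N·mm.
d³ = 16×3.074×10^7/(π×130.4) = 1.200×10^6 mm³.
d = 106.3 mm.

d = 106 mm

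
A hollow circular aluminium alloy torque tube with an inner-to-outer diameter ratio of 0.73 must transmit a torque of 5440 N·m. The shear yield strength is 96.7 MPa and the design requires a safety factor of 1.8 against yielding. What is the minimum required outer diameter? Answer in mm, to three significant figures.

τ_allow = 96.7/1.8 = 53.72 MPa.
For a hollow shaft τ = 16T/[πd_o³(1−k⁴)] with k = 0.73, so 1−k⁴ = 0.7160.
d_o³ = 16T/[π τ_allow (1−k⁴)] = 16×5440000/(π×53.72×0.7160) = 720300 mm³.
d_o = 89.64 mm.

d_o = 89.6 mm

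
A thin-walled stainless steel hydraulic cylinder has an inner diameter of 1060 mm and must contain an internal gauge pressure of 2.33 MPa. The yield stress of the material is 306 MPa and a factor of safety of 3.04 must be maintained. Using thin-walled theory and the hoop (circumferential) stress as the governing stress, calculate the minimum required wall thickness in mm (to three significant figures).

σ_allow = 306/3.04 = 100.7 MPa.
Hoop stress σ_h = pD/(2t), so t = pD/(2σ_allow) = 2.33×1060/(2×100.7) = 12.27 mm.

t = 12.3 mm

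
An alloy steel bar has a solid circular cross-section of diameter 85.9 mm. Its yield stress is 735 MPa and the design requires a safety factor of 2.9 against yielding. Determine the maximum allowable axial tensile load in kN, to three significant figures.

F_allow = 1470 kN

σ_allow = 735/2.9 = 253.4 MPa.
A = πd²/4 = π×85.9²/4 = 5795 mm².
F_allow = σ_allow × A = 253.4×5795 = 1.469×10^6 N.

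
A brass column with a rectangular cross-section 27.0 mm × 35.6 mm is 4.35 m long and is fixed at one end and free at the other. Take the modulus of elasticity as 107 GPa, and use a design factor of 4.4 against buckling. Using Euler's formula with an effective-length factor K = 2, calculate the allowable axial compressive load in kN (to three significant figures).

Buckling occurs about the weak axis: I_min = h·b³/12 = 35.6×27.0³/12 = 58390 mm⁴ (b = 27.0 mm is the smaller dimension).
Effective length L_e = KL = 2×4.35 m = 8700 mm.
Euler critical load P_cr = π²EI/L_e² = π²×107000×58390/8700² = 814.7 N.
P_allow = P_cr/n = 814.7/4.4 = 185.2 N.

P_allow = 0.185 kN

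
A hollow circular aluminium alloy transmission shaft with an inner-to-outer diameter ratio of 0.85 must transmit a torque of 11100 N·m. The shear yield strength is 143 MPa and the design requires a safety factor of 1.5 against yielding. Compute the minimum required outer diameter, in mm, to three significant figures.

τ_allow = 143/1.5 = 95.33 MPa.
For a hollow shaft τ = 16T/[πd_o³(1−k⁴)] with k = 0.85, so 1−k⁴ = 0.4780.
d_o³ = 16T/[π τ_allow (1−k⁴)] = 16×1.1100×10^7/(π×95.33×0.4780) = 1.241×10^6 mm³.
d_o = 107.5 mm.

d_o = 107 mm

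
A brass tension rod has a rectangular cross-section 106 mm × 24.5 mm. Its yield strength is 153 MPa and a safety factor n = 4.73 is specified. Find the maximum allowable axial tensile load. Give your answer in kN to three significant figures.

σ_allow = 153/4.73 = 32.35 MPa.
A = 106×24.5 = 2597 mm².
F_allow = σ_allow × A = 32.35×2597 = 84000 N.

F_allow = 84.0 kN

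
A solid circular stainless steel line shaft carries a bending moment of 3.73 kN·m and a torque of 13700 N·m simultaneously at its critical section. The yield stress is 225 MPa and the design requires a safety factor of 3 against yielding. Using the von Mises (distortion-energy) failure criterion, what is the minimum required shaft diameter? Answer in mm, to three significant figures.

σ_allow = σ_y/n = 225/3 = 75.00 MPa.
For a solid shaft σ_b = 32M/(πd³) and τ = 16T/(πd³), so the von Mises stress is σ' = (16/πd³)·√(4M²+3T²).
√(4M²+3T²) = √(4×(3.730×10^6)² + 3×(1.370×10^7)²) = 2.487×10^7 N·mm.
d³ = 16×2.487×10^7/(π×75.00) = 1.689×10^6 mm³.
d = 119.1 mm.

d = 119 mm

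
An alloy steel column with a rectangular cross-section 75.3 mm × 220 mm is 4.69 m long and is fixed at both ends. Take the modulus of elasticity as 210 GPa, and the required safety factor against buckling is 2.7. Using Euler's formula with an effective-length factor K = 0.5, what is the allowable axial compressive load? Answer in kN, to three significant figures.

P_allow = 1090 kN

Buckling occurs about the weak axis: I_min = h·b³/12 = 220×75.3³/12 = 7.828×10^6 mm⁴ (b = 75.3 mm is the smaller dimension).
Effective length L_e = KL = 0.5×4.69 m = 2345 mm.
Euler critical load P_cr = π²EI/L_e² = π²×210000×7.828×10^6/2345² = 2.950×10^6 N.
P_allow = P_cr/n = 2.950×10^6/2.7 = 1.093×10^6 N.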